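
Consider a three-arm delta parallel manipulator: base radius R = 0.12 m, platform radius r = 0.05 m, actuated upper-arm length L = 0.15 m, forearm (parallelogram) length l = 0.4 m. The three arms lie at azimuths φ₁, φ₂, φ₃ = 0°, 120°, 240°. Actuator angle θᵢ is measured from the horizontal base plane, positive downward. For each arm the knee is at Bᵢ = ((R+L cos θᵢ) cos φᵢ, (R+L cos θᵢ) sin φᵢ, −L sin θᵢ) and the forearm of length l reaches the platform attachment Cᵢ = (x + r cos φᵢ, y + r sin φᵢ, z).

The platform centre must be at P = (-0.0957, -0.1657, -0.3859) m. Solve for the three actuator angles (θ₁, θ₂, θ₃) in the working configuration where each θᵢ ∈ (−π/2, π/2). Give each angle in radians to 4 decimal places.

θ₁ = 0.9600, θ₂ = 0.9599, θ₃ = -0.0875

arm 1 (φ=0.0°): x'=-0.0957, y'=-0.1657
  A cos θ + B sin θ = C:  0.1657·cos θ + -0.3859·sin θ = -0.2211
  √(A²+B²)=0.4200;  θ1 = -1.1652+2.1253 ≈ 0.9600
φ2=120.0° → target in arm frame (-0.0957, 0.1657)
  A cos θ + B sin θ = C:  0.1657·cos θ + -0.3859·sin θ = -0.2211
  √(A²+B²)=0.4200;  θ2 = -1.1653+2.1252 ≈ 0.9599
arm 3 (φ=240.0°): x'=0.1914, y'=0.0000
  A=-0.1214, B=-0.3859, C=(l²−L²−A²−y'²−z²)/(2L)=-0.0871
  √(A²+B²)=0.4045;  θ3 = -1.8755+1.7879 ≈ -0.0875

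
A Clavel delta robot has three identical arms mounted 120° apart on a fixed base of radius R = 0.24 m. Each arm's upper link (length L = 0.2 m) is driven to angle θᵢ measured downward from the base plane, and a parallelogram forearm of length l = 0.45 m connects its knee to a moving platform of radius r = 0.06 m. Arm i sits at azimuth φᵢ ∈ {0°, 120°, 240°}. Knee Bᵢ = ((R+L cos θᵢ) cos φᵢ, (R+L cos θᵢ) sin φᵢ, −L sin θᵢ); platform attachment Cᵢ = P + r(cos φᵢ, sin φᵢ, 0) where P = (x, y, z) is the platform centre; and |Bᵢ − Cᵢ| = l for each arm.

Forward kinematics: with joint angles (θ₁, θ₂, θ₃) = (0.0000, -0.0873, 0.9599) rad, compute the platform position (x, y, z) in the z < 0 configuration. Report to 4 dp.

(0.0614, 0.1217, -0.2936)

centre 1 = (0.3800·cos0.0°, 0.3800·sin0.0°, 0.0000) = (0.3800, 0.0000, 0.0000)
φ2=120.0°: virtual centre (-0.1896, 0.3284, 0.0174), radius l
φ3=240.0°: virtual centre (-0.1474, -0.2552, -0.1638), radius l
subtract pairs → two planes through P
[-1.1392 0.6569 0.0349]·P = -0.0003;  [-1.0547 -0.5105 -0.3277]·P = -0.0307
Cramer: x(z) = 0.0159-0.1549z;  y(z) = 0.0272-0.3218z
quadratic in z: (1.1275)z²+(0.0953)z+(-0.0692)=0, √Δ=0.5668 → z ∈ {-0.2936, 0.2091}; z = -0.2936 (taking z<0)
x = 0.0614, y = 0.1217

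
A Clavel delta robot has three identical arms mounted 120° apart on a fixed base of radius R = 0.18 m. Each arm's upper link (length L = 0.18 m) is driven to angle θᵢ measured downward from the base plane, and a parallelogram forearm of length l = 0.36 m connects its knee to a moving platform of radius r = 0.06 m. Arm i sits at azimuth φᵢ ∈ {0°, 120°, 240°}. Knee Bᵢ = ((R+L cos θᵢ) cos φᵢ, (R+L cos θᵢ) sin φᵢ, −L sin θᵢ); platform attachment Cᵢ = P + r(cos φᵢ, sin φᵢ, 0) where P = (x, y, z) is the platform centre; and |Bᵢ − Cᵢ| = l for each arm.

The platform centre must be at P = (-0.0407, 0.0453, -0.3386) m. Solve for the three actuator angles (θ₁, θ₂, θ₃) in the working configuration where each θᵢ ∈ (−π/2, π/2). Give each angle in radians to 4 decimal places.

θ₁ = 0.7857, θ₂ = 0.3491, θ₃ = 0.6984

φ1=0.0° → target in arm frame (-0.0407, 0.0453)
  A=0.1607, B=-0.3386, C=(l²−L²−A²−y'²−z²)/(2L)=-0.1259
  γ=atan2(-0.3386,0.1607)=-1.1277;  ψ=arccos(-0.3359)=1.9134;  θ1=γ+ψ≈0.7857
φ2=120.0° → target in arm frame (0.0596, 0.0126)
  A=0.0604, B=-0.3386, C=(l²−L²−A²−y'²−z²)/(2L)=-0.0591
  γ=atan2(-0.3386,0.0604)=-1.3942;  ψ=arccos(-0.1717)=1.7433;  θ2=γ+ψ≈0.3491
rotate P by −φ3: (-0.0189, -0.0579, -0.3386)
  A=0.1389, B=-0.3386, C=(l²−L²−A²−y'²−z²)/(2L)=-0.1114
  θ3 = atan2(B,A) + arccos(C/0.3660) = 0.6984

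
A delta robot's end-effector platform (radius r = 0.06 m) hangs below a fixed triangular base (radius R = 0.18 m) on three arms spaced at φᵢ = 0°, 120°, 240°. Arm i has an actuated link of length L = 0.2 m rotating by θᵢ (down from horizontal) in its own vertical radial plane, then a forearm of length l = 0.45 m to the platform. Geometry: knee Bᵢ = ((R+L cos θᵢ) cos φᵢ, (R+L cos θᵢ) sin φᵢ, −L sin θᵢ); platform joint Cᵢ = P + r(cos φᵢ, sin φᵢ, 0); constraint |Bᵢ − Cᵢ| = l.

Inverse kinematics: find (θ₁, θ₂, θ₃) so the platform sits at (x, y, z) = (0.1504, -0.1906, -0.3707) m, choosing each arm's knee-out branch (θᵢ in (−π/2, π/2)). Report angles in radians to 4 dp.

rotate P by −φ1: (0.1504, -0.1906, -0.3707)
  A cos θ + B sin θ = C:  -0.0304·cos θ + -0.3707·sin θ = -0.0304
  √(A²+B²)=0.3719;  θ1 = -1.6526+1.6527 ≈ 0.0001
arm 2 (φ=120.0°): x'=-0.2403, y'=-0.0350
  A cos θ + B sin θ = C:  0.3603·cos θ + -0.3707·sin θ = -0.2648
  θ2 = atan2(B,A) + arccos(C/0.5169) = 1.3090
rotate P by −φ3: (0.0899, 0.2256, -0.3707)
  A=0.0301, B=-0.3707, C=(l²−L²−A²−y'²−z²)/(2L)=-0.0667
  γ=atan2(-0.3707,0.0301)=-1.4897;  ψ=arccos(-0.1795)=1.7512;  θ3=γ+ψ≈0.2616

θ₁ = 0.0001, θ₂ = 1.3090, θ₃ = 0.2616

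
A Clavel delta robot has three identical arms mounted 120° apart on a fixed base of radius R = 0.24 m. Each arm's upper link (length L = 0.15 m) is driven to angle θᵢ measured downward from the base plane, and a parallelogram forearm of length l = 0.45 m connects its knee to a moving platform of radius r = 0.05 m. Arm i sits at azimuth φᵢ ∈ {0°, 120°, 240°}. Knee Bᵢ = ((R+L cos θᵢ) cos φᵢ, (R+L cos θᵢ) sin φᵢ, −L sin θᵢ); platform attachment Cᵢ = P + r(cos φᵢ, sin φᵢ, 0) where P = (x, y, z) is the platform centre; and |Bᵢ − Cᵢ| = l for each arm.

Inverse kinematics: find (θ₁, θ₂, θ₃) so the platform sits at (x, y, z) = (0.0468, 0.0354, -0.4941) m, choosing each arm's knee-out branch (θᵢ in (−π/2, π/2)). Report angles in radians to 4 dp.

θ₁ = 0.8723, θ₂ = 1.0469, θ₃ = 1.3089

φ1=0.0° → target in arm frame (0.0468, 0.0354)
  e−x'=0.1432;  (l²−L²−(e−x')²−y'²−z²)/2L = -0.2863
  γ=atan2(-0.4941,0.1432)=-1.2887;  ψ=arccos(-0.5566)=2.1610;  θ1=γ+ψ≈0.8723
arm 2 (φ=120.0°): x'=0.0073, y'=-0.0582
  A=0.1827, B=-0.4941, C=(l²−L²−A²−y'²−z²)/(2L)=-0.3364
  √(A²+B²)=0.5268;  θ2 = -1.2165+2.2634 ≈ 1.0469
φ3=240.0° → target in arm frame (-0.0541, 0.0228)
  A cos θ + B sin θ = C:  0.2441·cos θ + -0.4941·sin θ = -0.4141
  θ3 = atan2(B,A) + arccos(C/0.5511) = 1.3089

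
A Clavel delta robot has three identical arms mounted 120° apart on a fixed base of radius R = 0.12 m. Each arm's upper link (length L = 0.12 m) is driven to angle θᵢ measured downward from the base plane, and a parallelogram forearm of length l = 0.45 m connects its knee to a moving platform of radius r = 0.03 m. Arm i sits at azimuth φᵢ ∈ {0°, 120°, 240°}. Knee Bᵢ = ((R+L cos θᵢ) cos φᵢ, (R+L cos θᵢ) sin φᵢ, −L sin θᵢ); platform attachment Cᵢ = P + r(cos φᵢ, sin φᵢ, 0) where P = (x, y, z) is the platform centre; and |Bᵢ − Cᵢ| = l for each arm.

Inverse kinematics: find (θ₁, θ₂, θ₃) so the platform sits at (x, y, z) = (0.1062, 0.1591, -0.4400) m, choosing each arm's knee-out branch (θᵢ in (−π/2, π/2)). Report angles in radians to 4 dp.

θ₁ = 0.2617, θ₂ = 0.3494, θ₃ = 1.3090

rotate P by −φ1: (0.1062, 0.1591, -0.4400)
  e−x'=-0.0162;  (l²−L²−(e−x')²−y'²−z²)/2L = -0.1295
  γ=atan2(-0.4400,-0.0162)=-1.6076;  ψ=arccos(-0.2941)=1.8693;  θ1=γ+ψ≈0.2617
φ2=120.0° → target in arm frame (0.0847, -0.1715)
  A=0.0053, B=-0.4400, C=(l²−L²−A²−y'²−z²)/(2L)=-0.1456
  γ=atan2(-0.4400,0.0053)=-1.5587;  ψ=arccos(-0.3309)=1.9081;  θ2=γ+ψ≈0.3494
φ3=240.0° → target in arm frame (-0.1909, 0.0124)
  e−x'=0.2809;  (l²−L²−(e−x')²−y'²−z²)/2L = -0.3523
  θ3 = atan2(B,A) + arccos(C/0.5220) = 1.3090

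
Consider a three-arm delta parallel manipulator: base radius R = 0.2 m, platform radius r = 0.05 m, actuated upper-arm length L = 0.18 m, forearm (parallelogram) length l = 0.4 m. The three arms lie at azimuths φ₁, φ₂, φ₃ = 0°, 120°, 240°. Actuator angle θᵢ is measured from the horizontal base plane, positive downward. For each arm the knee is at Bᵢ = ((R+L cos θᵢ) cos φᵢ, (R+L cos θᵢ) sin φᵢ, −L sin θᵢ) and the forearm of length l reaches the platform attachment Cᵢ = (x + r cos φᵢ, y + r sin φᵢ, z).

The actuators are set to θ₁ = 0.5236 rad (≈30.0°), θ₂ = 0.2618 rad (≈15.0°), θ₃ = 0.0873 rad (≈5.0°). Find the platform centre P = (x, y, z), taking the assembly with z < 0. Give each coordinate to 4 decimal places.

φ1=0.0°: virtual centre (0.3059, 0.0000, -0.0900), radius l
S2 = (0.3239·cos120.0°, 0.3239·sin120.0°, -0.0466) = (-0.1619, 0.2805, -0.0466)
φ3=240.0°: virtual centre (-0.1647, -0.2852, -0.0157), radius l
eliminate P² terms by subtracting sphere 1 from 2 and 3
plane₁₂: -0.9356x+0.5610y+0.0868z = 0.0054
det = 1.0616;  x = -0.0066+0.1252z,  y = -0.0014+0.0540z
sphere 1 gives Az²+Bz+C=0 with A=1.0186, B=0.1016, C=-0.0542;  B²−4AC=0.2313;  roots -0.2860, 0.1862;  negative root z = -0.2860
x = -0.0424, y = -0.0169

(-0.0424, -0.0169, -0.2860)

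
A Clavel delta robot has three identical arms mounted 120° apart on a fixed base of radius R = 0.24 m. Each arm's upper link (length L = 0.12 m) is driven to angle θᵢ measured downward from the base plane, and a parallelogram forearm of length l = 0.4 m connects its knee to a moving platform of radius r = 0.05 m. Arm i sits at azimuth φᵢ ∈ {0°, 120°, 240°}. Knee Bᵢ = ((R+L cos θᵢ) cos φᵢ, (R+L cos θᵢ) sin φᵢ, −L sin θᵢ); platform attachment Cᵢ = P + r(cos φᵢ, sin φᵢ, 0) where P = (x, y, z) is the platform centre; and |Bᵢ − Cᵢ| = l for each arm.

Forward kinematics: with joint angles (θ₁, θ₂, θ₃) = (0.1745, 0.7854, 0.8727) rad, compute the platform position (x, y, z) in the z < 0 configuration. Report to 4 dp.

O1 = (0.3082·cos0.0°, 0.3082·sin0.0°, -0.0208) = (0.3082, 0.0000, -0.0208)
O2 = (0.2749·cos120.0°, 0.2749·sin120.0°, -0.0849) = (-0.1374, 0.2380, -0.0849)
φ3=240.0°: virtual centre (-0.1336, -0.2313, -0.0919), radius l
eliminate P² terms by subtracting sphere 1 from 2 and 3
[-0.8912 0.4761 -0.1280]·P = -0.0127;  [-0.8835 -0.4627 -0.1422]·P = -0.0156
det = 0.8329;  x = 0.0159+-0.1524z,  y = 0.0033+-0.0163z
into |P−O₁|² = l²: 1.0235z² + 0.1306z + -0.0742 = 0;  Δ = 0.3207;  z = -0.3405 or 0.2128 → z<0 root = -0.3405
x = 0.0678, y = 0.0088

(0.0678, 0.0088, -0.3405)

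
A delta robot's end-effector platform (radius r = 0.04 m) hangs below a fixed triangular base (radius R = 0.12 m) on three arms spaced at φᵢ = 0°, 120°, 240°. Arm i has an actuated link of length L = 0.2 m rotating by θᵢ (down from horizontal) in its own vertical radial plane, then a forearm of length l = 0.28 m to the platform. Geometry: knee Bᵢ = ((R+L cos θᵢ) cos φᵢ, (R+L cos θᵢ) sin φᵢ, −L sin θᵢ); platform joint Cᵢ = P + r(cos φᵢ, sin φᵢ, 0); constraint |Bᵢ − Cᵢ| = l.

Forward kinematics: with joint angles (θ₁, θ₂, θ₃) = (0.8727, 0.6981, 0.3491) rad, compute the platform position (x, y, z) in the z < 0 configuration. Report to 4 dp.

S1 = (0.2086·cos0.0°, 0.2086·sin0.0°, -0.1532) = (0.2086, 0.0000, -0.1532)
arm 2 at φ=120.0°: (R−r)+L cos θ2 = 0.2332;  S2 = (-0.1166, 0.2020, -0.1286)
S3 = (0.2679·cos240.0°, 0.2679·sin240.0°, -0.0684) = (-0.1340, -0.2320, -0.0684)
subtract pairs → two planes through P
linear system: -0.6503x+0.4039y = 0.0039−0.0493z; -0.6850x+-0.4641y = 0.0095−0.1696z
Cramer: x(z) = -0.0098+0.1580z;  y(z) = -0.0060+0.1323z
into |P−S₁|² = l²: 1.0425z² + 0.2358z + -0.0072 = 0;  Δ = 0.0857;  z = -0.2535 or 0.0273 → z<0 root = -0.2535
x = -0.0499, y = -0.0395

(-0.0499, -0.0395, -0.2535)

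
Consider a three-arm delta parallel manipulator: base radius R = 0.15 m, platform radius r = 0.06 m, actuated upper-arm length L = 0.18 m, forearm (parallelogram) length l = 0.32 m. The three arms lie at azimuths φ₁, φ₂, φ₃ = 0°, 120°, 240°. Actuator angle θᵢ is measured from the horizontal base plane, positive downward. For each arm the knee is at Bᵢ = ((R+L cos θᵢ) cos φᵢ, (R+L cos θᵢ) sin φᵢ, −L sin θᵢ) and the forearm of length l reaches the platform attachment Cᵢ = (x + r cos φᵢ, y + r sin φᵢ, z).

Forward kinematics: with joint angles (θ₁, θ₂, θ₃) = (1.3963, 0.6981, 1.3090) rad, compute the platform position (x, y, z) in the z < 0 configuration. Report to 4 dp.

(-0.0722, 0.0921, -0.4150)

φ1=0.0°: virtual centre (0.1213, 0.0000, -0.1773), radius l
arm 2 at φ=120.0°: (R−r)+L cos θ2 = 0.2279;  O2 = (-0.1139, 0.1974, -0.1157)
φ3=240.0°: virtual centre (-0.0683, -0.1183, -0.1739), radius l
eliminate P² terms by subtracting sphere 1 from 2 and 3
linear system: -0.4704x+0.3947y = 0.0192−0.1231z; -0.3791x+-0.2366y = 0.0028−0.0068z
Cramer: x(z) = -0.0216+0.1219z;  y(z) = 0.0229-0.1666z
sphere 1 gives Az²+Bz+C=0 with A=1.0426, B=0.3121, C=-0.0501;  B²−4AC=0.3061;  roots -0.4150, 0.1157;  negative root z = -0.4150
x = -0.0722, y = 0.0921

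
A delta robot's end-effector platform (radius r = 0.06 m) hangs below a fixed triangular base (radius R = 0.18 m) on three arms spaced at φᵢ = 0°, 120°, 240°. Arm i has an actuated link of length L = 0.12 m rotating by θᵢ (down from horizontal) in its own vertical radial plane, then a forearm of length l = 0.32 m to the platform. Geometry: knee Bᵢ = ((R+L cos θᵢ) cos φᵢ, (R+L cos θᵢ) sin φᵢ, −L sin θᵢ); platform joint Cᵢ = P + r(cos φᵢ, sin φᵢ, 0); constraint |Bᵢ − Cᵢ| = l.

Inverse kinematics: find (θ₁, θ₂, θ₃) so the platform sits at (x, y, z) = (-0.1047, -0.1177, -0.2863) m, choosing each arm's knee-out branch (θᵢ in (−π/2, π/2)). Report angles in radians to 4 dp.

rotate P by −φ1: (-0.1047, -0.1177, -0.2863)
  A cos θ + B sin θ = C:  0.2247·cos θ + -0.2863·sin θ = -0.2430
  θ1 = atan2(B,A) + arccos(C/0.3639) = 1.3964
rotate P by −φ2: (-0.0496, 0.1495, -0.2863)
  e−x'=0.1696;  (l²−L²−(e−x')²−y'²−z²)/2L = -0.1878
  θ2 = atan2(B,A) + arccos(C/0.3328) = 1.1346
φ3=240.0° → target in arm frame (0.1543, -0.0318)
  A=-0.0343, B=-0.2863, C=(l²−L²−A²−y'²−z²)/(2L)=0.0160
  γ=atan2(-0.2863,-0.0343)=-1.6900;  ψ=arccos(0.0556)=1.5152;  θ3=γ+ψ≈-0.1748

θ₁ = 1.3964, θ₂ = 1.1346, θ₃ = -0.1748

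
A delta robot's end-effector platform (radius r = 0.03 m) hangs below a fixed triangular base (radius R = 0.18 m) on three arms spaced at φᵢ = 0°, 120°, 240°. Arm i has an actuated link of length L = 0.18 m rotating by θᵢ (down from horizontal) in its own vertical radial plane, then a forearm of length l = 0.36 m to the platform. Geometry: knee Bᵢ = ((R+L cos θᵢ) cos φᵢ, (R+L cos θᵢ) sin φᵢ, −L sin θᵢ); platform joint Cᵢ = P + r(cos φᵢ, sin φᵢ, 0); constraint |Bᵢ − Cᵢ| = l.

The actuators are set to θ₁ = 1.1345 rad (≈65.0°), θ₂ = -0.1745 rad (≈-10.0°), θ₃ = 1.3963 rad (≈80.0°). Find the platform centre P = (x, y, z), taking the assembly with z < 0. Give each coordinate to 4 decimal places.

centre 1 = (0.2261·cos0.0°, 0.2261·sin0.0°, -0.1631) = (0.2261, 0.0000, -0.1631)
arm 2 at φ=120.0°: (R−r)+L cos θ2 = 0.3273;  centre 2 = (-0.1636, 0.2834, 0.0313)
arm 3 at φ=240.0°: (R−r)+L cos θ3 = 0.1813;  centre 3 = (-0.0906, -0.1570, -0.1773)
|centre ₂|²−|centre ₁|² = 0.0304;  |centre ₃|²−|centre ₁|² = -0.0134
[-0.7794 0.5668 0.3888]·P = 0.0304;  [-0.6334 -0.3139 -0.0283]·P = -0.0134
Cramer: x(z) = -0.0032+0.1756z;  y(z) = 0.0492-0.4444z
sphere 1 gives Az²+Bz+C=0 with A=1.2283, B=0.2020, C=-0.0480;  B²−4AC=0.2767;  roots -0.2964, 0.1319;  negative root z = -0.2964
x = -0.0552, y = 0.1809

(-0.0552, 0.1809, -0.2964)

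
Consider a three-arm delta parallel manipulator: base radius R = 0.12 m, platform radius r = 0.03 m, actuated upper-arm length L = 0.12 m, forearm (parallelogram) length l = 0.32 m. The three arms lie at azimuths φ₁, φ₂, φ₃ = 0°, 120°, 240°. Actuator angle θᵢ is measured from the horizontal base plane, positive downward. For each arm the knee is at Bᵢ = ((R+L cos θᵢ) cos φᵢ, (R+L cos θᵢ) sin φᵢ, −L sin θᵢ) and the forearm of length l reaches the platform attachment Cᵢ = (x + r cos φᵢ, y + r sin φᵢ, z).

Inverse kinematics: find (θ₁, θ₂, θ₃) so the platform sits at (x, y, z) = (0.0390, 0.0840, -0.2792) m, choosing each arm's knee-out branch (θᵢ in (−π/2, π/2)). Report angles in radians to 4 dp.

rotate P by −φ1: (0.0390, 0.0840, -0.2792)
  e−x'=0.0510;  (l²−L²−(e−x')²−y'²−z²)/2L = 0.0016
  √(A²+B²)=0.2838;  θ1 = -1.3901+1.5651 ≈ 0.1749
rotate P by −φ2: (0.0532, -0.0758, -0.2792)
  A=0.0368, B=-0.2792, C=(l²−L²−A²−y'²−z²)/(2L)=0.0123
  √(A²+B²)=0.2816;  θ2 = -1.4399+1.5271 ≈ 0.0872
φ3=240.0° → target in arm frame (-0.0922, -0.0082)
  A=0.1822, B=-0.2792, C=(l²−L²−A²−y'²−z²)/(2L)=-0.0968
  √(A²+B²)=0.3334;  θ3 = -0.9925+1.8654 ≈ 0.8729

θ₁ = 0.1749, θ₂ = 0.0872, θ₃ = 0.8729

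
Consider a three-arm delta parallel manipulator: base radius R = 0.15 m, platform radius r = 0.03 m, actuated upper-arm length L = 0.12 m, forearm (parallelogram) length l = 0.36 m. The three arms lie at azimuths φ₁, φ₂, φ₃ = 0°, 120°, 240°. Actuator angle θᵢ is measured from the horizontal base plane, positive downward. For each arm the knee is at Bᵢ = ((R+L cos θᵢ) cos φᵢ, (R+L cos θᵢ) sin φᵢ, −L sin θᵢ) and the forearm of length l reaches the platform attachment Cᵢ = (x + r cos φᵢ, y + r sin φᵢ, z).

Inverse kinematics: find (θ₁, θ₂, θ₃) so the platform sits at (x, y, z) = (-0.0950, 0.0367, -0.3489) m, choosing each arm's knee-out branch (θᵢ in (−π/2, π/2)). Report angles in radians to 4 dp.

θ₁ = 1.1347, θ₂ = 0.2623, θ₃ = 0.6109

arm 1 (φ=0.0°): x'=-0.0950, y'=0.0367
  e−x'=0.2150;  (l²−L²−(e−x')²−y'²−z²)/2L = -0.2254
  γ=atan2(-0.3489,0.2150)=-1.0185;  ψ=arccos(-0.5501)=2.1532;  θ1=γ+ψ≈1.1347
φ2=120.0° → target in arm frame (0.0793, 0.0639)
  A cos θ + B sin θ = C:  0.0407·cos θ + -0.3489·sin θ = -0.0511
  θ2 = atan2(B,A) + arccos(C/0.3513) = 0.2623
rotate P by −φ3: (0.0157, -0.1006, -0.3489)
  A=0.1043, B=-0.3489, C=(l²−L²−A²−y'²−z²)/(2L)=-0.1147
  γ=atan2(-0.3489,0.1043)=-1.2804;  ψ=arccos(-0.3150)=1.8913;  θ3=γ+ψ≈0.6109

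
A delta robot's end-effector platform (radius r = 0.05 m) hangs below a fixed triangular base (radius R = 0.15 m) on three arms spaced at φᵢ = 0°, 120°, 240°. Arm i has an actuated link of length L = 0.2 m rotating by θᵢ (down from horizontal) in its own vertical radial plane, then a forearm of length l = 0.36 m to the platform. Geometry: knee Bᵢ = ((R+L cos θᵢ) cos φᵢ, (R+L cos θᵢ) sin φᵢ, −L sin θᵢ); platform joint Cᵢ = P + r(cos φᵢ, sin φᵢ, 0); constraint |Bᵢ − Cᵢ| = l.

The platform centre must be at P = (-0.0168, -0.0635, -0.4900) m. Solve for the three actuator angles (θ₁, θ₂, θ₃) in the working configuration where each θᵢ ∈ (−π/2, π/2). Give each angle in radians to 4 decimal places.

θ₁ = 1.2215, θ₂ = 1.3089, θ₃ = 0.9598

φ1=0.0° → target in arm frame (-0.0168, -0.0635)
  A cos θ + B sin θ = C:  0.1168·cos θ + -0.4900·sin θ = -0.4204
  θ1 = atan2(B,A) + arccos(C/0.5037) = 1.2215
arm 2 (φ=120.0°): x'=-0.0466, y'=0.0463
  e−x'=0.1466;  (l²−L²−(e−x')²−y'²−z²)/2L = -0.4353
  γ=atan2(-0.4900,0.1466)=-1.2801;  ψ=arccos(-0.8512)=2.5890;  θ2=γ+ψ≈1.3089
rotate P by −φ3: (0.0634, 0.0172, -0.4900)
  e−x'=0.0366;  (l²−L²−(e−x')²−y'²−z²)/2L = -0.3803
  θ3 = atan2(B,A) + arccos(C/0.4914) = 0.9598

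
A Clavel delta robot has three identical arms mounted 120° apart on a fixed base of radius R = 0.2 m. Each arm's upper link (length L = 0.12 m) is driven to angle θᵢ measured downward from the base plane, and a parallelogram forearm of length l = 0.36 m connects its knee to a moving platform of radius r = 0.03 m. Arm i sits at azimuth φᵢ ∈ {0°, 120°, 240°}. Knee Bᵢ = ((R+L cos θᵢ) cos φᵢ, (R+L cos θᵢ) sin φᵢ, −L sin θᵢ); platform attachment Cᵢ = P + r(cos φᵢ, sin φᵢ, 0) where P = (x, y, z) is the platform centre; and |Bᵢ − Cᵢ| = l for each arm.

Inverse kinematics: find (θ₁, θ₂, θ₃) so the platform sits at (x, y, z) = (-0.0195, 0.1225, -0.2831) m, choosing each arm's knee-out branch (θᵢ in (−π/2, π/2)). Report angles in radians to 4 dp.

arm 1 (φ=0.0°): x'=-0.0195, y'=0.1225
  e−x'=0.1895;  (l²−L²−(e−x')²−y'²−z²)/2L = -0.0661
  θ1 = atan2(B,A) + arccos(C/0.3407) = 0.7851
arm 2 (φ=120.0°): x'=0.1158, y'=-0.0444
  e−x'=0.0542;  (l²−L²−(e−x')²−y'²−z²)/2L = 0.1256
  √(A²+B²)=0.2882;  θ2 = -1.3818+1.1198 ≈ -0.2620
arm 3 (φ=240.0°): x'=-0.0963, y'=-0.0781
  A=0.2663, B=-0.2831, C=(l²−L²−A²−y'²−z²)/(2L)=-0.1749
  √(A²+B²)=0.3887;  θ3 = -0.8159+2.0377 ≈ 1.2218

θ₁ = 0.7851, θ₂ = -0.2620, θ₃ = 1.2218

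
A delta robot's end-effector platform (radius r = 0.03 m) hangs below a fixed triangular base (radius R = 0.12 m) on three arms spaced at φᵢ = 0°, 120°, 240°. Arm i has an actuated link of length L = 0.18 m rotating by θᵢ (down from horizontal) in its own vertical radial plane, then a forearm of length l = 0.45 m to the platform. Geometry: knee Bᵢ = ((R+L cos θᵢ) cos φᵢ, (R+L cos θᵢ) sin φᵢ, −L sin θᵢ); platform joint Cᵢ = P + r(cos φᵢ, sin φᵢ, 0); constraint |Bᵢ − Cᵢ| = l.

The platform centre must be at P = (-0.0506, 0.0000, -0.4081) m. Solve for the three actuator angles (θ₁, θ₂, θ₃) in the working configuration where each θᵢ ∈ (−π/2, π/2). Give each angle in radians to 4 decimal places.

θ₁ = 0.4363, θ₂ = 0.1744, θ₃ = 0.1744

φ1=0.0° → target in arm frame (-0.0506, 0.0000)
  e−x'=0.1406;  (l²−L²−(e−x')²−y'²−z²)/2L = -0.0450
  √(A²+B²)=0.4316;  θ1 = -1.2390+1.6753 ≈ 0.4363
arm 2 (φ=120.0°): x'=0.0253, y'=0.0438
  e−x'=0.0647;  (l²−L²−(e−x')²−y'²−z²)/2L = -0.0071
  √(A²+B²)=0.4132;  θ2 = -1.4136+1.5880 ≈ 0.1744
rotate P by −φ3: (0.0253, -0.0438, -0.4081)
  e−x'=0.0647;  (l²−L²−(e−x')²−y'²−z²)/2L = -0.0071
  γ=atan2(-0.4081,0.0647)=-1.4136;  ψ=arccos(-0.0172)=1.5880;  θ3=γ+ψ≈0.1744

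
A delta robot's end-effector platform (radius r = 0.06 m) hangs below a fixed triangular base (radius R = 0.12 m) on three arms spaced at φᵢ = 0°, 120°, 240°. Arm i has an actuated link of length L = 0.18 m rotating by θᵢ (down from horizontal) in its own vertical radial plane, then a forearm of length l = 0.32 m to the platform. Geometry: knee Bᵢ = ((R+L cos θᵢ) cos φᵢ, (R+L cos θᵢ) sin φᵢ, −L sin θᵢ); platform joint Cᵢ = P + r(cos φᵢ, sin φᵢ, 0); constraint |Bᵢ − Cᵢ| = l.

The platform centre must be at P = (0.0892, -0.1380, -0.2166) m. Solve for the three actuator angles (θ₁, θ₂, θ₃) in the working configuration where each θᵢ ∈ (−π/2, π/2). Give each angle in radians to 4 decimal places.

θ₁ = -0.1745, θ₂ = 1.0474, θ₃ = -0.0876

rotate P by −φ1: (0.0892, -0.1380, -0.2166)
  A cos θ + B sin θ = C:  -0.0292·cos θ + -0.2166·sin θ = 0.0089
  √(A²+B²)=0.2186;  θ1 = -1.7048+1.5303 ≈ -0.1745
arm 2 (φ=120.0°): x'=-0.1641, y'=-0.0082
  A cos θ + B sin θ = C:  0.2241·cos θ + -0.2166·sin θ = -0.0756
  √(A²+B²)=0.3117;  θ2 = -0.7684+1.8157 ≈ 1.0474
φ3=240.0° → target in arm frame (0.0749, 0.1462)
  A cos θ + B sin θ = C:  -0.0149·cos θ + -0.2166·sin θ = 0.0041
  γ=atan2(-0.2166,-0.0149)=-1.6395;  ψ=arccos(0.0188)=1.5519;  θ3=γ+ψ≈-0.0876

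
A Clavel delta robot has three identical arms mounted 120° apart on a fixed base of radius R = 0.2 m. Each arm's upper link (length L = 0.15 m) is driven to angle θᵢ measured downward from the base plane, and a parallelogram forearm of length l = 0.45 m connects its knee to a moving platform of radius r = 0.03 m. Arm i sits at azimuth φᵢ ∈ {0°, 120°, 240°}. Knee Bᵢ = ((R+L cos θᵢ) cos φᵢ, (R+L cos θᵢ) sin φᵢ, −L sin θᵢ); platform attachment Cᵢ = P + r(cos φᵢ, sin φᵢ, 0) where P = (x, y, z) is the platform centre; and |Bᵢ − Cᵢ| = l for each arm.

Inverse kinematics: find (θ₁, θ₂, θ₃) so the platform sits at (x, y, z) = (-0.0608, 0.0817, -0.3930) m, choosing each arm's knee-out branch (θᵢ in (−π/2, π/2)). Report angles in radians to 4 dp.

θ₁ = 0.7853, θ₂ = -0.0002, θ₃ = 0.6981

arm 1 (φ=0.0°): x'=-0.0608, y'=0.0817
  e−x'=0.2308;  (l²−L²−(e−x')²−y'²−z²)/2L = -0.1146
  θ1 = atan2(B,A) + arccos(C/0.4558) = 0.7853
arm 2 (φ=120.0°): x'=0.1012, y'=0.0118
  A=0.0688, B=-0.3930, C=(l²−L²−A²−y'²−z²)/(2L)=0.0689
  √(A²+B²)=0.3990;  θ2 = -1.3974+1.3972 ≈ -0.0002
arm 3 (φ=240.0°): x'=-0.0404, y'=-0.0935
  A cos θ + B sin θ = C:  0.2104·cos θ + -0.3930·sin θ = -0.0915
  θ3 = atan2(B,A) + arccos(C/0.4458) = 0.6981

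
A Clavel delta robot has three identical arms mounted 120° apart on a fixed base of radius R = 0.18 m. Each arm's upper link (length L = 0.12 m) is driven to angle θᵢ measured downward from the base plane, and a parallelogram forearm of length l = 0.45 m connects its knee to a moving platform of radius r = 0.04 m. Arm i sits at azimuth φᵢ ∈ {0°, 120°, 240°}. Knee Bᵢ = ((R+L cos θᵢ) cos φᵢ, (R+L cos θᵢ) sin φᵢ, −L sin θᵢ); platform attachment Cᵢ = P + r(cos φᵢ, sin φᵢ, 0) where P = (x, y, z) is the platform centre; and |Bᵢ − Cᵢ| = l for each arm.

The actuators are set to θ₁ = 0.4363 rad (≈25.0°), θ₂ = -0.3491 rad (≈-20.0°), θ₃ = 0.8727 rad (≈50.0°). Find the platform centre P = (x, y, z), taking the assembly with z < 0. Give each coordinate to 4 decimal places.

(-0.0156, 0.1382, -0.3876)

centre 1 = (0.2488·cos0.0°, 0.2488·sin0.0°, -0.0507) = (0.2488, 0.0000, -0.0507)
arm 2 at φ=120.0°: e+L cos θ2 = 0.2528;  centre 2 = (-0.1264, 0.2189, 0.0410)
arm 3 at φ=240.0°: e+L cos θ3 = 0.2171;  centre 3 = (-0.1086, -0.1880, -0.0919)
|centre ₂|²−|centre ₁|² = 0.0011;  |centre ₃|²−|centre ₁|² = -0.0089
plane₁₂: -0.7503x+0.4378y+0.1835z = 0.0011
Cramer: x(z) = 0.0058+0.0553z;  y(z) = 0.0125-0.3243z
sphere 1 gives Az²+Bz+C=0 with A=1.1083, B=0.0664, C=-0.1407;  B²−4AC=0.6283;  roots -0.3876, 0.3277;  negative root z = -0.3876
x = -0.0156, y = 0.1382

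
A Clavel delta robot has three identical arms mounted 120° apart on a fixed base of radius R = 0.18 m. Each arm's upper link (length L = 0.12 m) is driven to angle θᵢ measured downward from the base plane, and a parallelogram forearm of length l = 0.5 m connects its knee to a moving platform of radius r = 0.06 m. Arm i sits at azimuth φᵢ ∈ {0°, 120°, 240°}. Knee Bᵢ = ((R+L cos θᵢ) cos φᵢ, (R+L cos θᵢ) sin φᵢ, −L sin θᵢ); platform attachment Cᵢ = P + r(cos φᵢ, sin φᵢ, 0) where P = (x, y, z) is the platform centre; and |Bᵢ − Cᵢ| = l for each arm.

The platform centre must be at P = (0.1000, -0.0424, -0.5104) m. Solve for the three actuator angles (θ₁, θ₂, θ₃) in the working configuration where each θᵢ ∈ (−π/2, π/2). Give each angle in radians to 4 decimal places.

θ₁ = 0.2621, θ₂ = 0.9602, θ₃ = 0.6986

rotate P by −φ1: (0.1000, -0.0424, -0.5104)
  A cos θ + B sin θ = C:  0.0200·cos θ + -0.5104·sin θ = -0.1129
  √(A²+B²)=0.5108;  θ1 = -1.5316+1.7937 ≈ 0.2621
arm 2 (φ=120.0°): x'=-0.0867, y'=-0.0654
  e−x'=0.2067;  (l²−L²−(e−x')²−y'²−z²)/2L = -0.2997
  √(A²+B²)=0.5507;  θ2 = -1.1860+2.1462 ≈ 0.9602
φ3=240.0° → target in arm frame (-0.0133, 0.1078)
  e−x'=0.1333;  (l²−L²−(e−x')²−y'²−z²)/2L = -0.2262
  √(A²+B²)=0.5275;  θ3 = -1.3154+2.0140 ≈ 0.6986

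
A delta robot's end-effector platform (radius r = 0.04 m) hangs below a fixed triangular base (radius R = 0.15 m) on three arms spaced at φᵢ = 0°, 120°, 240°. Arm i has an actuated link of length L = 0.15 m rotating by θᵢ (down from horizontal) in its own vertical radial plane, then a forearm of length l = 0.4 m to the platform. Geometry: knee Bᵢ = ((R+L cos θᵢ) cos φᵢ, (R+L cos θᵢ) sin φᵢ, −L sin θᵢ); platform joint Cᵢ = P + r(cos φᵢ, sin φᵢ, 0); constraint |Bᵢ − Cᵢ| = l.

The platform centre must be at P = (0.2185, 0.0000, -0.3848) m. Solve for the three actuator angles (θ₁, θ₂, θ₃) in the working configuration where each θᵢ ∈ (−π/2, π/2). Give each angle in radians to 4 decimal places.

arm 1 (φ=0.0°): x'=0.2185, y'=0.0000
  A cos θ + B sin θ = C:  -0.1085·cos θ + -0.3848·sin θ = -0.0745
  √(A²+B²)=0.3998;  θ1 = -1.8456+1.7582 ≈ -0.0874
φ2=120.0° → target in arm frame (-0.1092, -0.1892)
  A=0.2192, B=-0.3848, C=(l²−L²−A²−y'²−z²)/(2L)=-0.3148
  θ2 = atan2(B,A) + arccos(C/0.4429) = 1.3086
φ3=240.0° → target in arm frame (-0.1093, 0.1892)
  A cos θ + B sin θ = C:  0.2193·cos θ + -0.3848·sin θ = -0.3148
  θ3 = atan2(B,A) + arccos(C/0.4429) = 1.3086

θ₁ = -0.0874, θ₂ = 1.3086, θ₃ = 1.3086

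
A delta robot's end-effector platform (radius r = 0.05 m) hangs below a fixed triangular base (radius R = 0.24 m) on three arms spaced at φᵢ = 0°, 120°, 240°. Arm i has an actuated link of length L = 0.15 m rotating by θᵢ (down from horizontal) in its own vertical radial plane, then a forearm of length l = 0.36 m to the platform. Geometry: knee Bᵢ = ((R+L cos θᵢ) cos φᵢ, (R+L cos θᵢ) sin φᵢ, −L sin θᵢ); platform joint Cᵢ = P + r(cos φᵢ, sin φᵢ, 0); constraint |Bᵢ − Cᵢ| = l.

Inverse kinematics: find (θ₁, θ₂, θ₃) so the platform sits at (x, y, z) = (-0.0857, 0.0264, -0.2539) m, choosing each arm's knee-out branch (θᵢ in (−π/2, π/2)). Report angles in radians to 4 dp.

θ₁ = 1.1344, θ₂ = 0.1749, θ₃ = 0.5236

rotate P by −φ1: (-0.0857, 0.0264, -0.2539)
  e−x'=0.2757;  (l²−L²−(e−x')²−y'²−z²)/2L = -0.1136
  √(A²+B²)=0.3748;  θ1 = -0.7443+1.8787 ≈ 1.1344
arm 2 (φ=120.0°): x'=0.0657, y'=0.0610
  A cos θ + B sin θ = C:  0.1243·cos θ + -0.2539·sin θ = 0.0782
  γ=atan2(-0.2539,0.1243)=-1.1156;  ψ=arccos(0.2767)=1.2905;  θ2=γ+ψ≈0.1749
arm 3 (φ=240.0°): x'=0.0200, y'=-0.0874
  A cos θ + B sin θ = C:  0.1700·cos θ + -0.2539·sin θ = 0.0203
  θ3 = atan2(B,A) + arccos(C/0.3056) = 0.5236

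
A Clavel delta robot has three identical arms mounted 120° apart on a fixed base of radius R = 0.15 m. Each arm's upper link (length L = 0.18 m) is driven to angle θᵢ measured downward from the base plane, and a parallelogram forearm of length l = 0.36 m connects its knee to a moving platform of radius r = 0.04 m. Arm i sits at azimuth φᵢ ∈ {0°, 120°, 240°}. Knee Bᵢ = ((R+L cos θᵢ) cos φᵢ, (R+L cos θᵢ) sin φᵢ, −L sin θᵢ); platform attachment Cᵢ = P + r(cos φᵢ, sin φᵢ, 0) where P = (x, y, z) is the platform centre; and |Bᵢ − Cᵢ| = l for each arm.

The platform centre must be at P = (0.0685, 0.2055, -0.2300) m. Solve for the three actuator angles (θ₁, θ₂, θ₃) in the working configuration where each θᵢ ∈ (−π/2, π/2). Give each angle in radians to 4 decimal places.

rotate P by −φ1: (0.0685, 0.2055, -0.2300)
  A cos θ + B sin θ = C:  0.0415·cos θ + -0.2300·sin θ = 0.0010
  θ1 = atan2(B,A) + arccos(C/0.2337) = 0.1744
arm 2 (φ=120.0°): x'=0.1437, y'=-0.1621
  A cos θ + B sin θ = C:  -0.0337·cos θ + -0.2300·sin θ = 0.0469
  √(A²+B²)=0.2325;  θ2 = -1.7164+1.3675 ≈ -0.3489
rotate P by −φ3: (-0.2122, -0.0434, -0.2300)
  A cos θ + B sin θ = C:  0.3222·cos θ + -0.2300·sin θ = -0.1706
  θ3 = atan2(B,A) + arccos(C/0.3959) = 1.3964

θ₁ = 0.1744, θ₂ = -0.3489, θ₃ = 1.3964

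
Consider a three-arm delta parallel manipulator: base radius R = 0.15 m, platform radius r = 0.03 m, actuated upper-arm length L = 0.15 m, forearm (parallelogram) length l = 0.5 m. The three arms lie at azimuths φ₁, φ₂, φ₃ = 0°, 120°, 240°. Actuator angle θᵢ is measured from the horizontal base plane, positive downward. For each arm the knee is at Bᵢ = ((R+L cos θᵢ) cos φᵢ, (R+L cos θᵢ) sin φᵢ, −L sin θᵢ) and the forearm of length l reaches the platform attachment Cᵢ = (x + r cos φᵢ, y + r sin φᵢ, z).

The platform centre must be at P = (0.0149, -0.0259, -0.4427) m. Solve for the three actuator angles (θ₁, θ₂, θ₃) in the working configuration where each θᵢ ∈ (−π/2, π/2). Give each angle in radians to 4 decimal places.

θ₁ = 0.0875, θ₂ = 0.2618, θ₃ = 0.0872

arm 1 (φ=0.0°): x'=0.0149, y'=-0.0259
  e−x'=0.1051;  (l²−L²−(e−x')²−y'²−z²)/2L = 0.0660
  θ1 = atan2(B,A) + arccos(C/0.4550) = 0.0875
arm 2 (φ=120.0°): x'=-0.0299, y'=0.0000
  e−x'=0.1499;  (l²−L²−(e−x')²−y'²−z²)/2L = 0.0302
  √(A²+B²)=0.4674;  θ2 = -1.2444+1.5062 ≈ 0.2618
rotate P by −φ3: (0.0150, 0.0259, -0.4427)
  A cos θ + B sin θ = C:  0.1050·cos θ + -0.4427·sin θ = 0.0661
  γ=atan2(-0.4427,0.1050)=-1.3379;  ψ=arccos(0.1452)=1.4251;  θ3=γ+ψ≈0.0872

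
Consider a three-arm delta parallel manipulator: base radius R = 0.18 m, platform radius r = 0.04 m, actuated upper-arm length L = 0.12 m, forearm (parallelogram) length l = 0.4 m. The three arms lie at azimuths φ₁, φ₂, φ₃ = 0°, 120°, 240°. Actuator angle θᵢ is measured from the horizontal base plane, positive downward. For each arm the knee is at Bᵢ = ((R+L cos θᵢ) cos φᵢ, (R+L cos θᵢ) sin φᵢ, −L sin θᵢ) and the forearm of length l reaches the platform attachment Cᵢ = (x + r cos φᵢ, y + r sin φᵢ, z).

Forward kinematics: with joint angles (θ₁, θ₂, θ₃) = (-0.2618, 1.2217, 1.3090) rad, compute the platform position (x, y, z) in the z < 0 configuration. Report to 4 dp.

arm 1 at φ=0.0°: e+L cos θ1 = 0.2559;  S1 = (0.2559, 0.0000, 0.0311)
arm 2 at φ=120.0°: e+L cos θ2 = 0.1810;  S2 = (-0.0905, 0.1568, -0.1128)
S3 = (0.1711·cos240.0°, 0.1711·sin240.0°, -0.1159) = (-0.0855, -0.1481, -0.1159)
|S₂|²−|S₁|² = -0.0210;  |S₃|²−|S₁|² = -0.0238
[-0.6929 0.3136 -0.2876]·P = -0.0210;  [-0.6829 -0.2963 -0.2939]·P = -0.0238
det = 0.4194;  x = 0.0326+-0.4230z,  y = 0.0051+-0.0173z
into |P−S₁|² = l²: 1.1792z² + 0.1266z + -0.1091 = 0;  Δ = 0.5308;  z = -0.3626 or 0.2552 → z<0 root = -0.3626
x = 0.1859, y = 0.0114

(0.1859, 0.0114, -0.3626)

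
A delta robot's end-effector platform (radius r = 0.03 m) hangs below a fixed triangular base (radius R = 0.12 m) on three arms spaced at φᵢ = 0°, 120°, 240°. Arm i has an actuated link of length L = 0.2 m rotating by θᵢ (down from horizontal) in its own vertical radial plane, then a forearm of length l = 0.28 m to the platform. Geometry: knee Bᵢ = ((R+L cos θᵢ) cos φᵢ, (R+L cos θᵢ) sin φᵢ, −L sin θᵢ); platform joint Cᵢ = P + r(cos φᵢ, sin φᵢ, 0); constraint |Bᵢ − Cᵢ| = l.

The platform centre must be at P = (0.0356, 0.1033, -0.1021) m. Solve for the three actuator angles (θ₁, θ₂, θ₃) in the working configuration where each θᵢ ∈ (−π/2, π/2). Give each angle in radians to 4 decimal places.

θ₁ = 0.1744, θ₂ = -0.3484, θ₃ = 1.2215

arm 1 (φ=0.0°): x'=0.0356, y'=0.1033
  A=0.0544, B=-0.1021, C=(l²−L²−A²−y'²−z²)/(2L)=0.0359
  γ=atan2(-0.1021,0.0544)=-1.0812;  ψ=arccos(0.3100)=1.2556;  θ1=γ+ψ≈0.1744
arm 2 (φ=120.0°): x'=0.0717, y'=-0.0825
  A cos θ + B sin θ = C:  0.0183·cos θ + -0.1021·sin θ = 0.0521
  γ=atan2(-0.1021,0.0183)=-1.3931;  ψ=arccos(0.5022)=1.0447;  θ2=γ+ψ≈-0.3484
rotate P by −φ3: (-0.1073, -0.0208, -0.1021)
  e−x'=0.1973;  (l²−L²−(e−x')²−y'²−z²)/2L = -0.0284
  γ=atan2(-0.1021,0.1973)=-0.4776;  ψ=arccos(-0.1280)=1.6991;  θ3=γ+ψ≈1.2215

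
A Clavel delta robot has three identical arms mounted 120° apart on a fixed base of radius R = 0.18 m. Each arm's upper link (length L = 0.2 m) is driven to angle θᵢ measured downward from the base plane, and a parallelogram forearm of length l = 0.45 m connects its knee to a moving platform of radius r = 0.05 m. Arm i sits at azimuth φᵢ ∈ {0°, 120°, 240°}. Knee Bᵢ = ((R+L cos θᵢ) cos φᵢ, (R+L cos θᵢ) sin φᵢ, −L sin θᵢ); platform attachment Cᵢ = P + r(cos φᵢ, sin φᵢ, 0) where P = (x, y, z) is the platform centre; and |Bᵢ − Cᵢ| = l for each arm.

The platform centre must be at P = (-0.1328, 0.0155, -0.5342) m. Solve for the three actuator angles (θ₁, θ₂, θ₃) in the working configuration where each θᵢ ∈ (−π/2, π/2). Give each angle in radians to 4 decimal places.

θ₁ = 1.3962, θ₂ = 0.7853, θ₃ = 0.8726

φ1=0.0° → target in arm frame (-0.1328, 0.0155)
  A cos θ + B sin θ = C:  0.2628·cos θ + -0.5342·sin θ = -0.4804
  θ1 = atan2(B,A) + arccos(C/0.5953) = 1.3962
φ2=120.0° → target in arm frame (0.0798, 0.1073)
  e−x'=0.0502;  (l²−L²−(e−x')²−y'²−z²)/2L = -0.3422
  γ=atan2(-0.5342,0.0502)=-1.4771;  ψ=arccos(-0.6378)=2.2625;  θ2=γ+ψ≈0.7853
rotate P by −φ3: (0.0530, -0.1228, -0.5342)
  e−x'=0.0770;  (l²−L²−(e−x')²−y'²−z²)/2L = -0.3597
  √(A²+B²)=0.5397;  θ3 = -1.4276+2.3002 ≈ 0.8726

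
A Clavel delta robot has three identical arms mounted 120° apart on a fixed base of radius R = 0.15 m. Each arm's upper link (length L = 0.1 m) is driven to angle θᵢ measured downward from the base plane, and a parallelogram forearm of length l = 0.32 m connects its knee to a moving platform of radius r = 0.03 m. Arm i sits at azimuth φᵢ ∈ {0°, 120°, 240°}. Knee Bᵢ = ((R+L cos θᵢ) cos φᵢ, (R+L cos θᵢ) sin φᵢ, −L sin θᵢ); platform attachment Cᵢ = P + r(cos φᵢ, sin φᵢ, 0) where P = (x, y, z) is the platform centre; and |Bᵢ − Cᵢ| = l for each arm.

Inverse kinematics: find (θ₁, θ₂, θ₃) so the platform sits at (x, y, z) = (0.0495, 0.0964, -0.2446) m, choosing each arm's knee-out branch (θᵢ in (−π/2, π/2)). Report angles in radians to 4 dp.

φ1=0.0° → target in arm frame (0.0495, 0.0964)
  A cos θ + B sin θ = C:  0.0705·cos θ + -0.2446·sin θ = 0.0915
  γ=atan2(-0.2446,0.0705)=-1.2902;  ψ=arccos(0.3596)=1.2030;  θ1=γ+ψ≈-0.0872
φ2=120.0° → target in arm frame (0.0587, -0.0911)
  e−x'=0.0613;  (l²−L²−(e−x')²−y'²−z²)/2L = 0.1026
  θ2 = atan2(B,A) + arccos(C/0.2522) = -0.1737
arm 3 (φ=240.0°): x'=-0.1082, y'=-0.0053
  e−x'=0.2282;  (l²−L²−(e−x')²−y'²−z²)/2L = -0.0977
  θ3 = atan2(B,A) + arccos(C/0.3345) = 1.0473

θ₁ = -0.0872, θ₂ = -0.1737, θ₃ = 1.0473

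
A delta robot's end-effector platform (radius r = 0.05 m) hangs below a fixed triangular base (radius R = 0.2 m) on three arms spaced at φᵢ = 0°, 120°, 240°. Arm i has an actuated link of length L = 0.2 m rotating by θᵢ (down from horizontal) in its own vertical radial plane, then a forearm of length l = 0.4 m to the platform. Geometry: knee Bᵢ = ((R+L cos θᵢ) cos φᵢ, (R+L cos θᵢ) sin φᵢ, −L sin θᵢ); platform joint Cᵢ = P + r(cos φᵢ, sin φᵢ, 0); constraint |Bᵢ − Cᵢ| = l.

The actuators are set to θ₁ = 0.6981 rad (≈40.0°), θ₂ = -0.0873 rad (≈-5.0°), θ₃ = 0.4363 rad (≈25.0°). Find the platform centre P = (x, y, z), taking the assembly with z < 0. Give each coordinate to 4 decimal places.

(-0.0659, 0.0510, -0.2740)

φ1=0.0°: virtual centre (0.3032, 0.0000, -0.1286), radius l
φ2=120.0°: virtual centre (-0.1746, 0.3024, 0.0174), radius l
arm 3 at φ=240.0°: e+L cos θ3 = 0.3313;  centre 3 = (-0.1656, -0.2869, -0.0845)
|centre ₂|²−|centre ₁|² = 0.0138;  |centre ₃|²−|centre ₁|² = 0.0084
plane₁₂: -0.9557x+0.6049y+0.2920z = 0.0138
det = 1.1155;  x = -0.0117+0.1979z,  y = 0.0044+-0.1700z
quadratic in z: (1.0681)z²+(0.1310)z+(-0.0443)=0, √Δ=0.4544 → z ∈ {-0.2740, 0.1514}; z = -0.2740 (taking z<0)
x = -0.0659, y = 0.0510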